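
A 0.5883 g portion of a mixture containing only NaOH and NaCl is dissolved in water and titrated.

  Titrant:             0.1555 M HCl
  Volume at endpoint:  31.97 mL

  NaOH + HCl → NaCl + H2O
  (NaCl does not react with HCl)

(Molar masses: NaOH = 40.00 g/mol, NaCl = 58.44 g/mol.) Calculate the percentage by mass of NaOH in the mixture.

33.80 %

n(HCl) = 0.03197 × 0.1555 = 4.971 × 10^-3 mol
Let x = n(NaOH), y = n(NaCl).
Titrant: 1x = 4.971 × 10^-3;  mass: 40.00x + 58.44y = 0.5883
Solving, x = 4.971 × 10^-3 mol, y = 6.664 × 10^-3 mol
mass of NaOH = 4.971 × 10^-3 × 40.00 = 0.1989 g
% NaOH = 0.1989 / 0.5883 × 100 = 33.80 %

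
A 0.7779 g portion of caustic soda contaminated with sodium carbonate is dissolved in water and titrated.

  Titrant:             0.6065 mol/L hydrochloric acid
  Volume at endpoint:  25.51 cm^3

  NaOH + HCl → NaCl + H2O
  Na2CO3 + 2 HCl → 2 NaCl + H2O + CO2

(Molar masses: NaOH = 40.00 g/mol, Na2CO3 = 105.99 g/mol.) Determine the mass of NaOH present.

n(HCl) = 0.02551 × 0.6065 = 0.01547 mol
Let x = n(NaOH), y = n(Na2CO3).
Titrant: 1x + 2y = 0.01547;  mass: 40.00x + 105.99y = 0.7779
Solving, x = 3.234 × 10^-3 mol, y = 6.119 × 10^-3 mol
mass of NaOH = 3.234 × 10^-3 × 40.00 = 0.1294 g

0.1294 g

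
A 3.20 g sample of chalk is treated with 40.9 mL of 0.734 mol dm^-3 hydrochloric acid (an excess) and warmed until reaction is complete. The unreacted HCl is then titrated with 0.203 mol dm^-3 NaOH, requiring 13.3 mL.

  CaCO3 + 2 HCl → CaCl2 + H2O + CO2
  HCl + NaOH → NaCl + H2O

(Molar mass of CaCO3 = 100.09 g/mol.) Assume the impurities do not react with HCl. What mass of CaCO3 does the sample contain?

n(HCl) added = 0.0409 × 0.734 = 0.0300 mol
n(NaOH) used in back-titration = 0.0133 × 0.203 = 2.70 × 10^-3 mol
n(HCl) left over = 2.70 × 10^-3 mol (1:1 ratio)
n(HCl) consumed by analyte = 0.0300 − 2.70 × 10^-3 = 0.0273 mol
From the 1:2 ratio, n(CaCO3) = 1/2 × 0.0273 = 0.0137 mol
mass of CaCO3 = 0.0137 × 100.09 = 1.37 g

1.37 g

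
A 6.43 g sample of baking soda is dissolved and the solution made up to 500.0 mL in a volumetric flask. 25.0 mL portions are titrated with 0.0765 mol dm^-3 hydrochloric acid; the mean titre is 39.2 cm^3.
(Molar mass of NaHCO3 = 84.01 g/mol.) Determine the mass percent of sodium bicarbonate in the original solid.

78.4 %

NaHCO3 + HCl → NaCl + H2O + CO2
n(HCl) per titration = 0.0392 × 0.0765 = 3.00 × 10^-3 mol
n(NaHCO3) in each aliquot = 3.00 × 10^-3 mol (1:1 ratio)
n(NaHCO3) in the whole flask = 3.00 × 10^-3 × 500.0/25.0 = 0.0600 mol
mass of NaHCO3 = 0.0600 × 84.01 = 5.04 g
% NaHCO3 = 5.04 / 6.43 × 100 = 78.4 %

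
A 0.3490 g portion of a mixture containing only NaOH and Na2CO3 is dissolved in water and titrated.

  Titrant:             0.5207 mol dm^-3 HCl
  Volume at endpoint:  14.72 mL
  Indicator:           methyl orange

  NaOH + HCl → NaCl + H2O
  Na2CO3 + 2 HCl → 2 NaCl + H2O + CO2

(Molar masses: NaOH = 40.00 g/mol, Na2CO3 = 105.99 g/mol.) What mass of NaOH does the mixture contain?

n(HCl) = 0.01472 × 0.5207 = 7.665 × 10^-3 mol
Let x = n(NaOH), y = n(Na2CO3).
Titrant: 1x + 2y = 7.665 × 10^-3;  mass: 40.00x + 105.99y = 0.3490
Solving, x = 4.401 × 10^-3 mol, y = 1.632 × 10^-3 mol
mass of NaOH = 4.401 × 10^-3 × 40.00 = 0.1760 g

0.1760 g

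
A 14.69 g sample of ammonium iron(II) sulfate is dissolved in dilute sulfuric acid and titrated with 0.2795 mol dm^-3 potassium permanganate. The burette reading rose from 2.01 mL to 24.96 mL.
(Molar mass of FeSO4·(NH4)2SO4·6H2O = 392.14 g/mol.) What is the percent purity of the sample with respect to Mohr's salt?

85.62 %

MnO4^- + 5 Fe^2+ + 8 H^+ → Mn^2+ + 5 Fe^3+ + 4 H2O
n(KMnO4) = 0.02295 L × 0.2795 mol/L = 6.415 × 10^-3 mol
From the 5:1 ratio, n(FeSO4·(NH4)2SO4·6H2O) = 5/1 × 6.415 × 10^-3 = 0.03207 mol
mass of FeSO4·(NH4)2SO4·6H2O = 0.03207 × 392.14 g/mol = 12.58 g
% FeSO4·(NH4)2SO4·6H2O = 12.58 / 14.69 × 100 = 85.62 %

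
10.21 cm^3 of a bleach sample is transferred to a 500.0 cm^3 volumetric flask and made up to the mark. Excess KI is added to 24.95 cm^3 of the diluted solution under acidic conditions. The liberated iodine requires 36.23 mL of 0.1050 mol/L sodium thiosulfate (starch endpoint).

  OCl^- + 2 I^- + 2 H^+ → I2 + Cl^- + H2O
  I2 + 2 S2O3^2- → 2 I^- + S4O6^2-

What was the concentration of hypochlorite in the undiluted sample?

3.733 mol/L

n(S2O3^2-) = 0.03623 × 0.1050 = 3.804 × 10^-3 mol
n(I2) = n(S2O3^2-)/2 = 1.902 × 10^-3 mol
n(OCl^-) in the aliquot = 1.902 × 10^-3 mol (1:1 ratio)
[OCl^-]_dilute = 1.902 × 10^-3 / 0.02495 = 0.07624 mol/L
[OCl^-]_original = 0.07624 × 500.0/10.21 = 3.733 mol/L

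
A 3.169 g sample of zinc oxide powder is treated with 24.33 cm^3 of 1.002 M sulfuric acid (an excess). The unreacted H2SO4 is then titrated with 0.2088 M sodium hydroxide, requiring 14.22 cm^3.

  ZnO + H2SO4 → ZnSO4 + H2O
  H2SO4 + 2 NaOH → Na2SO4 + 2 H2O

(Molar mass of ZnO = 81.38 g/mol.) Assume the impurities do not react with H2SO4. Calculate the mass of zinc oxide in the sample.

1.863 g

n(H2SO4) added = 0.02433 × 1.002 = 0.02438 mol
n(NaOH) used in back-titration = 0.01422 × 0.2088 = 2.969 × 10^-3 mol
From the 1:2 ratio, n(H2SO4) left over = 1/2 × 2.969 × 10^-3 = 1.485 × 10^-3 mol
n(H2SO4) consumed by analyte = 0.02438 − 1.485 × 10^-3 = 0.02289 mol
n(ZnO) = 0.02289 mol (1:1 ratio)
mass of ZnO = 0.02289 × 81.38 = 1.863 g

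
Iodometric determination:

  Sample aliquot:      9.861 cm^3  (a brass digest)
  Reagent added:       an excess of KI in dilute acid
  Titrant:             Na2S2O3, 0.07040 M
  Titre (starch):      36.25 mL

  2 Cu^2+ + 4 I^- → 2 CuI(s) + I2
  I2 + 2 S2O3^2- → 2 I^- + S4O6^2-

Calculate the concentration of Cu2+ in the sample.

0.2588 M

n(S2O3^2-) = 0.03625 × 0.07040 = 2.552 × 10^-3 mol
n(I2) = n(S2O3^2-)/2 = 1.276 × 10^-3 mol
From the 2:1 ratio, n(Cu2+) in the aliquot = 2/1 × 1.276 × 10^-3 = 2.552 × 10^-3 mol
[Cu2+] = 2.552 × 10^-3 / 0.009861 = 0.2588 mol/L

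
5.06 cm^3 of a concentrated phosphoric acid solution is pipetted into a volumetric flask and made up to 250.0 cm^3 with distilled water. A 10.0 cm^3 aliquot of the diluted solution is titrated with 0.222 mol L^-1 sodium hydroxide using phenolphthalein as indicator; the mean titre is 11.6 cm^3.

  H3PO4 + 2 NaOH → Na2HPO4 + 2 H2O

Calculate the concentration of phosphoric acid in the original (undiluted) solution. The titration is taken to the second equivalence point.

6.36 mol/L

n(NaOH) = 0.0116 × 0.222 = 2.58 × 10^-3 mol
From the 1:2 ratio, n(H3PO4) in the aliquot = 1/2 × 2.58 × 10^-3 = 1.29 × 10^-3 mol
[H3PO4]_dilute = 1.29 × 10^-3 / 0.0100 = 0.129 mol/L
Dilution factor = 250.0 / 5.06 = 49.41
[H3PO4]_stock = 0.129 × 49.41 = 6.36 mol/L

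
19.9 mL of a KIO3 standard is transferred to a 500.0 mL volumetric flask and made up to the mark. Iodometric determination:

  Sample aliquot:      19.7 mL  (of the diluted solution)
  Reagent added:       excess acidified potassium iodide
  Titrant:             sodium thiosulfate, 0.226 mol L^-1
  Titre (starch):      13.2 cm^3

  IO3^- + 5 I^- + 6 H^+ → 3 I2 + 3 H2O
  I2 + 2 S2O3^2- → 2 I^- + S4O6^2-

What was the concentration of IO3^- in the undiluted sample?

0.634 mol/L

n(S2O3^2-) = 0.0132 × 0.226 = 2.98 × 10^-3 mol
n(I2) = n(S2O3^2-)/2 = 1.49 × 10^-3 mol
From the 1:3 ratio, n(IO3^-) in the aliquot = 1/3 × 1.49 × 10^-3 = 4.97 × 10^-4 mol
[IO3^-]_dilute = 4.97 × 10^-4 / 0.0197 = 0.0252 mol/L
[IO3^-]_original = 0.0252 × 500.0/19.9 = 0.634 mol/L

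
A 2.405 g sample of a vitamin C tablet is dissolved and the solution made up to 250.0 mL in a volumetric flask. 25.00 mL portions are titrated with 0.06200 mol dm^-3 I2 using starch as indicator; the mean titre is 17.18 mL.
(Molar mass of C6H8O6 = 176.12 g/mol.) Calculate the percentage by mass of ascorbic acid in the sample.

78.00 %

C6H8O6 + I2 → C6H6O6 + 2 HI
n(I2) per titration = 0.01718 × 0.06200 = 1.065 × 10^-3 mol
n(C6H8O6) in each aliquot = 1.065 × 10^-3 mol (1:1 ratio)
n(C6H8O6) in the whole flask = 1.065 × 10^-3 × 250.0/25.00 = 0.01065 mol
mass of C6H8O6 = 0.01065 × 176.12 = 1.876 g
% C6H8O6 = 1.876 / 2.405 × 100 = 78.00 %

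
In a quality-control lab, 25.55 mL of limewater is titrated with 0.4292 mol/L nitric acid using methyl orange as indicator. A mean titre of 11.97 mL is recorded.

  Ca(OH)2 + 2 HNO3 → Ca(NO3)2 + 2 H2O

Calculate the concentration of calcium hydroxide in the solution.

n(HNO3) = 0.01197 L × 0.4292 mol/L = 5.138 × 10^-3 mol
From the 1:2 mole ratio, n(Ca(OH)2) = 1/2 × 5.138 × 10^-3 = 2.569 × 10^-3 mol
[Ca(OH)2] = 2.569 × 10^-3 mol / 0.02555 L = 0.1005 mol/L

0.1005 mol/L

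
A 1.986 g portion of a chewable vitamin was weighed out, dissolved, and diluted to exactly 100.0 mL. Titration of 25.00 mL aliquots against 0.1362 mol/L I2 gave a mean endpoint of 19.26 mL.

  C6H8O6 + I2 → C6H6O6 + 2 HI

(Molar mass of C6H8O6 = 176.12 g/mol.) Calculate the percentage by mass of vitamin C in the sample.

n(I2) per titration = 0.01926 × 0.1362 = 2.623 × 10^-3 mol
n(C6H8O6) in each aliquot = 2.623 × 10^-3 mol (1:1 ratio)
n(C6H8O6) in the whole flask = 2.623 × 10^-3 × 100.0/25.00 = 0.01049 mol
mass of C6H8O6 = 0.01049 × 176.12 = 1.848 g
% C6H8O6 = 1.848 / 1.986 × 100 = 93.05 %

93.05 %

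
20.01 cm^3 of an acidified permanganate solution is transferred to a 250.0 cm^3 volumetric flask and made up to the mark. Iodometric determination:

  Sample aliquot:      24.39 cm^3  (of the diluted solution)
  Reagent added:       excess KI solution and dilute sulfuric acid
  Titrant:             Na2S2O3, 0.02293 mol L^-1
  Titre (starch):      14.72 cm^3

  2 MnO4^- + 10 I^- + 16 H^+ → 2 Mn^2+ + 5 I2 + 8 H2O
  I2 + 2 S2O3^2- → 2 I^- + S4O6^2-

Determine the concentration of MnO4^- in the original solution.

0.03458 mol/L

n(S2O3^2-) = 0.01472 × 0.02293 = 3.375 × 10^-4 mol
n(I2) = n(S2O3^2-)/2 = 1.688 × 10^-4 mol
From the 2:5 ratio, n(MnO4^-) in the aliquot = 2/5 × 1.688 × 10^-4 = 6.751 × 10^-5 mol
[MnO4^-]_dilute = 6.751 × 10^-5 / 0.02439 = 0.002768 mol/L
[MnO4^-]_original = 0.002768 × 250.0/20.01 = 0.03458 mol/L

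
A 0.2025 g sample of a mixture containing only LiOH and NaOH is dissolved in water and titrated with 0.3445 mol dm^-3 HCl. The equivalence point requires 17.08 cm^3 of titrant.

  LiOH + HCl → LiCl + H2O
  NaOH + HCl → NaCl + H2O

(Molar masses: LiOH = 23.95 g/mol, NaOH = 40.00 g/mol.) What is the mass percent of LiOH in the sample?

24.22 %

n(HCl) = 0.01708 × 0.3445 = 5.884 × 10^-3 mol
Let x = n(LiOH), y = n(NaOH).
Titrant: 1x + 1y = 5.884 × 10^-3;  mass: 23.95x + 40.00y = 0.2025
Solving, x = 2.048 × 10^-3 mol, y = 3.837 × 10^-3 mol
mass of LiOH = 2.048 × 10^-3 × 23.95 = 0.04904 g
% LiOH = 0.04904 / 0.2025 × 100 = 24.22 %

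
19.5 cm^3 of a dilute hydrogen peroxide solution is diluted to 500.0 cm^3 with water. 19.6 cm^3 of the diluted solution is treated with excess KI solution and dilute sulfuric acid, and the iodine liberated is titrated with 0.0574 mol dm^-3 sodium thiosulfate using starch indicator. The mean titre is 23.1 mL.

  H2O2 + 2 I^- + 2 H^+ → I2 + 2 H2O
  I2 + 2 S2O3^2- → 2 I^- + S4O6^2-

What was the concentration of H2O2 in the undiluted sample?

n(S2O3^2-) = 0.0231 × 0.0574 = 1.33 × 10^-3 mol
n(I2) = n(S2O3^2-)/2 = 6.63 × 10^-4 mol
n(H2O2) in the aliquot = 6.63 × 10^-4 mol (1:1 ratio)
[H2O2]_dilute = 6.63 × 10^-4 / 0.0196 = 0.0338 mol/L
[H2O2]_original = 0.0338 × 500.0/19.5 = 0.867 mol/L

0.867 mol/L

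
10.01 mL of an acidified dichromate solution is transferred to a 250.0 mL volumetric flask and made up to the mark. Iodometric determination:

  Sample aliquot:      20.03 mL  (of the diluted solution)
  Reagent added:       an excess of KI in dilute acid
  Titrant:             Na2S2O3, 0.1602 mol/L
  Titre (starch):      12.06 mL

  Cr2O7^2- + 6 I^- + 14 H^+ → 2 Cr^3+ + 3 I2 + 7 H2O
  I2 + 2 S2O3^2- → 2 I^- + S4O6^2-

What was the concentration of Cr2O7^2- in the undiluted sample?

n(S2O3^2-) = 0.01206 × 0.1602 = 1.932 × 10^-3 mol
n(I2) = n(S2O3^2-)/2 = 9.660 × 10^-4 mol
From the 1:3 ratio, n(Cr2O7^2-) in the aliquot = 1/3 × 9.660 × 10^-4 = 3.220 × 10^-4 mol
[Cr2O7^2-]_dilute = 3.220 × 10^-4 / 0.02003 = 0.01608 mol/L
[Cr2O7^2-]_original = 0.01608 × 250.0/10.01 = 0.4015 mol/L

0.4015 mol/L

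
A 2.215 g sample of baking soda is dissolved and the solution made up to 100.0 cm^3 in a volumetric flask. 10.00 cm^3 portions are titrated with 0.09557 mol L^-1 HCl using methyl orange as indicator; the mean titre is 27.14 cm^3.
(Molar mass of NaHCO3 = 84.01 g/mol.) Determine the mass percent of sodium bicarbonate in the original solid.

98.38 %

NaHCO3 + HCl → NaCl + H2O + CO2
n(HCl) per titration = 0.02714 × 0.09557 = 2.594 × 10^-3 mol
n(NaHCO3) in each aliquot = 2.594 × 10^-3 mol (1:1 ratio)
n(NaHCO3) in the whole flask = 2.594 × 10^-3 × 100.0/10.00 = 0.02594 mol
mass of NaHCO3 = 0.02594 × 84.01 = 2.179 g
% NaHCO3 = 2.179 / 2.215 × 100 = 98.38 %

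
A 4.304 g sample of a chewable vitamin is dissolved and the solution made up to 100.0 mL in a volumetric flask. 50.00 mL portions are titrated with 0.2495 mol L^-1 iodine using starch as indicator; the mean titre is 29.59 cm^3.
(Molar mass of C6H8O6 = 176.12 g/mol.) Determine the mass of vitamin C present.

C6H8O6 + I2 → C6H6O6 + 2 HI
n(I2) per titration = 0.02959 × 0.2495 = 7.383 × 10^-3 mol
n(C6H8O6) in each aliquot = 7.383 × 10^-3 mol (1:1 ratio)
n(C6H8O6) in the whole flask = 7.383 × 10^-3 × 100.0/50.00 = 0.01477 mol
mass of C6H8O6 = 0.01477 × 176.12 = 2.600 g

2.600 g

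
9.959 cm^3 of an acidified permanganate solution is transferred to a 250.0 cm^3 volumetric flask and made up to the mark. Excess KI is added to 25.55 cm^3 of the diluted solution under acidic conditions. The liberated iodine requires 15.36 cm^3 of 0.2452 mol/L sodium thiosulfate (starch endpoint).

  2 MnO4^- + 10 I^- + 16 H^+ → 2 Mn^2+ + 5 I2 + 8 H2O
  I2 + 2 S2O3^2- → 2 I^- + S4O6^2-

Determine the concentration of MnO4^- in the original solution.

0.7401 mol/L

n(S2O3^2-) = 0.01536 × 0.2452 = 3.766 × 10^-3 mol
n(I2) = n(S2O3^2-)/2 = 1.883 × 10^-3 mol
From the 2:5 ratio, n(MnO4^-) in the aliquot = 2/5 × 1.883 × 10^-3 = 7.533 × 10^-4 mol
[MnO4^-]_dilute = 7.533 × 10^-4 / 0.02555 = 0.02948 mol/L
[MnO4^-]_original = 0.02948 × 250.0/9.959 = 0.7401 mol/L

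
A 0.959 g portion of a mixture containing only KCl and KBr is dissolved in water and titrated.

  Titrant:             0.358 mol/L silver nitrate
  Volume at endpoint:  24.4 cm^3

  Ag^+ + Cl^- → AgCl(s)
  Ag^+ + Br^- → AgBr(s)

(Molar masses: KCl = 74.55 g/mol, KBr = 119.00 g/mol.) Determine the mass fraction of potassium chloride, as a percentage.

n(AgNO3) = 0.0244 × 0.358 = 8.74 × 10^-3 mol
Let x = n(KCl), y = n(KBr).
Titrant: 1x + 1y = 8.74 × 10^-3;  mass: 74.55x + 119.00y = 0.959
Solving, x = 1.81 × 10^-3 mol, y = 6.92 × 10^-3 mol
mass of KCl = 1.81 × 10^-3 × 74.55 = 0.135 g
% KCl = 0.135 / 0.959 × 100 = 14.1 %

14.1 %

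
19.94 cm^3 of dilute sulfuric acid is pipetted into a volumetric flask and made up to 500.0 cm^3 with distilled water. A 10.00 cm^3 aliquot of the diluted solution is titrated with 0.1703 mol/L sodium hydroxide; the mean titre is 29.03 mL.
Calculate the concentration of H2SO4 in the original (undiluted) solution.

H2SO4 + 2 NaOH → Na2SO4 + 2 H2O
n(NaOH) = 0.02903 × 0.1703 = 4.944 × 10^-3 mol
From the 1:2 ratio, n(H2SO4) in the aliquot = 1/2 × 4.944 × 10^-3 = 2.472 × 10^-3 mol
[H2SO4]_dilute = 2.472 × 10^-3 / 0.01000 = 0.2472 mol/L
Dilution factor = 500.0 / 19.94 = 25.08
[H2SO4]_stock = 0.2472 × 25.08 = 6.198 mol/L

6.198 mol/L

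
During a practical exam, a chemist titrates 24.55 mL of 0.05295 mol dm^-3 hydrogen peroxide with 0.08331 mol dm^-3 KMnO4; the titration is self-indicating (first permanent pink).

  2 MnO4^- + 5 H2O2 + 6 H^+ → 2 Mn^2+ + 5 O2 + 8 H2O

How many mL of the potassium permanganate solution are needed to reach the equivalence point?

n(H2O2) = 0.02455 L × 0.05295 mol/L = 1.300 × 10^-3 mol
From the 2:5 stoichiometry, n(KMnO4) = 2/5 × 1.300 × 10^-3 = 5.200 × 10^-4 mol
V(KMnO4) = 5.200 × 10^-4 mol / 0.08331 mol/L = 0.006241 L = 6.241 mL

6.241 mL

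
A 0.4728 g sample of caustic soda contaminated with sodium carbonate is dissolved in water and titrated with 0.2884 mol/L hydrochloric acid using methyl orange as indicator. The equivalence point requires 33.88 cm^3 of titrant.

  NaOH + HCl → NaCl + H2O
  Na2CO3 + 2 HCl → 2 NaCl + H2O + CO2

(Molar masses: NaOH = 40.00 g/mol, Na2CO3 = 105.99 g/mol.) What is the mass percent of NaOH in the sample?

29.31 %

n(HCl) = 0.03388 × 0.2884 = 9.771 × 10^-3 mol
Let x = n(NaOH), y = n(Na2CO3).
Titrant: 1x + 2y = 9.771 × 10^-3;  mass: 40.00x + 105.99y = 0.4728
Solving, x = 3.464 × 10^-3 mol, y = 3.154 × 10^-3 mol
mass of NaOH = 3.464 × 10^-3 × 40.00 = 0.1386 g
% NaOH = 0.1386 / 0.4728 × 100 = 29.31 %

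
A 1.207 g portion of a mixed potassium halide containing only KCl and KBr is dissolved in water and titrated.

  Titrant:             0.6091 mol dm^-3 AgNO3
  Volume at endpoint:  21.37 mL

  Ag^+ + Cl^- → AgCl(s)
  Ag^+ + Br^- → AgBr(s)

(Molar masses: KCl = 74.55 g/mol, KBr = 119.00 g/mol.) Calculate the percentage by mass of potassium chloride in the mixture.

47.52 %

n(AgNO3) = 0.02137 × 0.6091 = 0.01302 mol
Let x = n(KCl), y = n(KBr).
Titrant: 1x + 1y = 0.01302;  mass: 74.55x + 119.00y = 1.207
Solving, x = 7.693 × 10^-3 mol, y = 5.323 × 10^-3 mol
mass of KCl = 7.693 × 10^-3 × 74.55 = 0.5735 g
% KCl = 0.5735 / 1.207 × 100 = 47.52 %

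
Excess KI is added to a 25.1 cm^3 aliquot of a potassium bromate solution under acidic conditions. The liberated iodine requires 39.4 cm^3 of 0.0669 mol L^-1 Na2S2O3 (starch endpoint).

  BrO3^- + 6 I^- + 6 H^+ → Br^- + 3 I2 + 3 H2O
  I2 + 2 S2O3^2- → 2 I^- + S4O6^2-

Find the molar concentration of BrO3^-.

0.0175 mol/L

n(S2O3^2-) = 0.0394 × 0.0669 = 2.64 × 10^-3 mol
n(I2) = n(S2O3^2-)/2 = 1.32 × 10^-3 mol
From the 1:3 ratio, n(BrO3^-) in the aliquot = 1/3 × 1.32 × 10^-3 = 4.39 × 10^-4 mol
[BrO3^-] = 4.39 × 10^-4 / 0.0251 = 0.0175 mol/L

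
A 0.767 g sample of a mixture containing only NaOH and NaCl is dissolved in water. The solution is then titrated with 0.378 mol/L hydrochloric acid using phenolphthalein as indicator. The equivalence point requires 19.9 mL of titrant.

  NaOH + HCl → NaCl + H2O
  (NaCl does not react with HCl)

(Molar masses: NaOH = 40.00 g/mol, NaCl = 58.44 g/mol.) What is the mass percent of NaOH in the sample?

n(HCl) = 0.0199 × 0.378 = 7.52 × 10^-3 mol
Let x = n(NaOH), y = n(NaCl).
Titrant: 1x = 7.52 × 10^-3;  mass: 40.00x + 58.44y = 0.767
Solving, x = 7.52 × 10^-3 mol, y = 7.98 × 10^-3 mol
mass of NaOH = 7.52 × 10^-3 × 40.00 = 0.301 g
% NaOH = 0.301 / 0.767 × 100 = 39.2 %

39.2 %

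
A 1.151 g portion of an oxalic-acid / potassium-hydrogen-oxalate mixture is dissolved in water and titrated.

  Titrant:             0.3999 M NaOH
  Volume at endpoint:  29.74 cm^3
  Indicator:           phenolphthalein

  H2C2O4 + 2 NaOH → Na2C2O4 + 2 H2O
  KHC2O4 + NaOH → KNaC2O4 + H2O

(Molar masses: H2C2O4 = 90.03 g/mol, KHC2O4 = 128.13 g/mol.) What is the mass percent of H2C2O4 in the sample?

n(NaOH) = 0.02974 × 0.3999 = 0.01189 mol
Let x = n(H2C2O4), y = n(KHC2O4).
Titrant: 2x + 1y = 0.01189;  mass: 90.03x + 128.13y = 1.151
Solving, x = 2.243 × 10^-3 mol, y = 7.407 × 10^-3 mol
mass of H2C2O4 = 2.243 × 10^-3 × 90.03 = 0.2019 g
% H2C2O4 = 0.2019 / 1.151 × 100 = 17.54 %

17.54 %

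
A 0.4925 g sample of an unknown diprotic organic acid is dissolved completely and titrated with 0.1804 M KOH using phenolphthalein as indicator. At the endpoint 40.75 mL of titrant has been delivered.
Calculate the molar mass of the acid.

n(KOH) = 0.04075 L × 0.1804 mol/L = 7.351 × 10^-3 mol
From the 1:2 ratio, n(H2A) = 1/2 × 7.351 × 10^-3 = 3.676 × 10^-3 mol
M = m / n = 0.4925 g / 3.676 × 10^-3 mol = 134.0 g/mol

134.0 g/mol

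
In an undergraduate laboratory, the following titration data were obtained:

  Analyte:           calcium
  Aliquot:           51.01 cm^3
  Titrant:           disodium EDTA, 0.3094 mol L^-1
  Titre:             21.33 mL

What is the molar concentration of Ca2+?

0.1294 mol/L

Ca^2+ + EDTA^4- → [Ca(EDTA)]^2-
n(EDTA) = 0.02133 L × 0.3094 mol/L = 6.600 × 10^-3 mol
n(Ca2+) = 6.600 × 10^-3 mol (1:1 mole ratio)
[Ca2+] = 6.600 × 10^-3 mol / 0.05101 L = 0.1294 mol/L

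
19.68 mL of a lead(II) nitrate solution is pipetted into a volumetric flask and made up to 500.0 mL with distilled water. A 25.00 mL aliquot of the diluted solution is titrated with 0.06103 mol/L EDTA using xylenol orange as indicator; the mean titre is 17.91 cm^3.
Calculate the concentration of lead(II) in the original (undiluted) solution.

1.111 mol/L

Pb^2+ + EDTA^4- → [Pb(EDTA)]^2-
n(EDTA) = 0.01791 × 0.06103 = 1.093 × 10^-3 mol
n(Pb2+) in the aliquot = 1.093 × 10^-3 mol (1:1 ratio)
[Pb2+]_dilute = 1.093 × 10^-3 / 0.02500 = 0.04372 mol/L
Dilution factor = 500.0 / 19.68 = 25.41
[Pb2+]_stock = 0.04372 × 25.41 = 1.111 mol/L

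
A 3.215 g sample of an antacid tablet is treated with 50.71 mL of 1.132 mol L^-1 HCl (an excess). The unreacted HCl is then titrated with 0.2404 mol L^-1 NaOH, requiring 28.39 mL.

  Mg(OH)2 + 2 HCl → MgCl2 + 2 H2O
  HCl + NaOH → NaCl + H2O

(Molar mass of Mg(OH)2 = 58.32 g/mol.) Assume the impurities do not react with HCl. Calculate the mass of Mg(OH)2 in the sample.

1.475 g

n(HCl) added = 0.05071 × 1.132 = 0.05740 mol
n(NaOH) used in back-titration = 0.02839 × 0.2404 = 6.825 × 10^-3 mol
n(HCl) left over = 6.825 × 10^-3 mol (1:1 ratio)
n(HCl) consumed by analyte = 0.05740 − 6.825 × 10^-3 = 0.05058 mol
From the 1:2 ratio, n(Mg(OH)2) = 1/2 × 0.05058 = 0.02529 mol
mass of Mg(OH)2 = 0.02529 × 58.32 = 1.475 g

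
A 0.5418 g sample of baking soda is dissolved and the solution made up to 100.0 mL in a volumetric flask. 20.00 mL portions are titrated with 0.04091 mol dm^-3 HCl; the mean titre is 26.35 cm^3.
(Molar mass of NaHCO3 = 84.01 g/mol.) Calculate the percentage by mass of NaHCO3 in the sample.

83.57 %

NaHCO3 + HCl → NaCl + H2O + CO2
n(HCl) per titration = 0.02635 × 0.04091 = 1.078 × 10^-3 mol
n(NaHCO3) in each aliquot = 1.078 × 10^-3 mol (1:1 ratio)
n(NaHCO3) in the whole flask = 1.078 × 10^-3 × 100.0/20.00 = 5.390 × 10^-3 mol
mass of NaHCO3 = 5.390 × 10^-3 × 84.01 = 0.4528 g
% NaHCO3 = 0.4528 / 0.5418 × 100 = 83.57 %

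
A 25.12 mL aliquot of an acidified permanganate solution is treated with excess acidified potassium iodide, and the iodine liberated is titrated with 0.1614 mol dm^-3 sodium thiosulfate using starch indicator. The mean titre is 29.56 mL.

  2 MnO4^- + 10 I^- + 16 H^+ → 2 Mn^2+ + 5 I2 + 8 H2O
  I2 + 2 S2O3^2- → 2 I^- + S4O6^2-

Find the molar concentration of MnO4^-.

0.03799 mol/L

n(S2O3^2-) = 0.02956 × 0.1614 = 4.771 × 10^-3 mol
n(I2) = n(S2O3^2-)/2 = 2.385 × 10^-3 mol
From the 2:5 ratio, n(MnO4^-) in the aliquot = 2/5 × 2.385 × 10^-3 = 9.542 × 10^-4 mol
[MnO4^-] = 9.542 × 10^-4 / 0.02512 = 0.03799 mol/L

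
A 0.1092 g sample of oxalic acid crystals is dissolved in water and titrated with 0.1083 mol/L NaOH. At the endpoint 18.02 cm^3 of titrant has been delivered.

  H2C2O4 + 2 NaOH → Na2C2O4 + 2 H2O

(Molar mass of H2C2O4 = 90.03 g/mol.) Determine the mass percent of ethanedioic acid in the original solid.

n(NaOH) = 0.01802 L × 0.1083 mol/L = 1.952 × 10^-3 mol
From the 1:2 ratio, n(H2C2O4) = 1/2 × 1.952 × 10^-3 = 9.758 × 10^-4 mol
mass of H2C2O4 = 9.758 × 10^-4 × 90.03 g/mol = 0.08785 g
% H2C2O4 = 0.08785 / 0.1092 × 100 = 80.45 %

80.45 %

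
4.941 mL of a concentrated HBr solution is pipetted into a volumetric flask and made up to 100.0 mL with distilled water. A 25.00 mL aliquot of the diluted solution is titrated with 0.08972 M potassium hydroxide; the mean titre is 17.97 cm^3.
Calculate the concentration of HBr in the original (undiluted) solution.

HBr + KOH → KBr + H2O
n(KOH) = 0.01797 × 0.08972 = 1.612 × 10^-3 mol
n(HBr) in the aliquot = 1.612 × 10^-3 mol (1:1 ratio)
[HBr]_dilute = 1.612 × 10^-3 / 0.02500 = 0.06449 mol/L
Dilution factor = 100.0 / 4.941 = 20.24
[HBr]_stock = 0.06449 × 20.24 = 1.305 mol/L

1.305 M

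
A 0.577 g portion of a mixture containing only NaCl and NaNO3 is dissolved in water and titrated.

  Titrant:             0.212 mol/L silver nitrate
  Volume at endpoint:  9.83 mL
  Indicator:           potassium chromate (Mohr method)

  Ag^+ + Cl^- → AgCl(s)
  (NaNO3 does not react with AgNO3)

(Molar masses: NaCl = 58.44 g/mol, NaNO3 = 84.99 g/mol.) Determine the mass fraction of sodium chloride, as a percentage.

n(AgNO3) = 0.00983 × 0.212 = 2.08 × 10^-3 mol
Let x = n(NaCl), y = n(NaNO3).
Titrant: 1x = 2.08 × 10^-3;  mass: 58.44x + 84.99y = 0.577
Solving, x = 2.08 × 10^-3 mol, y = 5.36 × 10^-3 mol
mass of NaCl = 2.08 × 10^-3 × 58.44 = 0.122 g
% NaCl = 0.122 / 0.577 × 100 = 21.1 %

21.1 %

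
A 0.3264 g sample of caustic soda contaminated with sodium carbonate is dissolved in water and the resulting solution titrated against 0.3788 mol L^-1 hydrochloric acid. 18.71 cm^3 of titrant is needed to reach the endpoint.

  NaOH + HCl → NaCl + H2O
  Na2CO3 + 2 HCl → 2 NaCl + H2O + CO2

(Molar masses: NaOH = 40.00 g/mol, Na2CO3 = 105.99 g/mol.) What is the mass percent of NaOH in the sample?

46.39 %

n(HCl) = 0.01871 × 0.3788 = 7.087 × 10^-3 mol
Let x = n(NaOH), y = n(Na2CO3).
Titrant: 1x + 2y = 7.087 × 10^-3;  mass: 40.00x + 105.99y = 0.3264
Solving, x = 3.786 × 10^-3 mol, y = 1.651 × 10^-3 mol
mass of NaOH = 3.786 × 10^-3 × 40.00 = 0.1514 g
% NaOH = 0.1514 / 0.3264 × 100 = 46.39 %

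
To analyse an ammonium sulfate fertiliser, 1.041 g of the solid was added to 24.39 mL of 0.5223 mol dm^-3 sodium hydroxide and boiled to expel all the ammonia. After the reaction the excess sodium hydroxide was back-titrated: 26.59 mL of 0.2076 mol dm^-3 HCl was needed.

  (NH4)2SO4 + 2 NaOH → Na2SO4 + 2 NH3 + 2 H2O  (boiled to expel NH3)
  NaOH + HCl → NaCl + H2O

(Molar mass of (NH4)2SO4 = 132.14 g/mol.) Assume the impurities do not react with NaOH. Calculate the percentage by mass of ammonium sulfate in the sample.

n(NaOH) added = 0.02439 × 0.5223 = 0.01274 mol
n(HCl) used in back-titration = 0.02659 × 0.2076 = 5.520 × 10^-3 mol
n(NaOH) left over = 5.520 × 10^-3 mol (1:1 ratio)
n(NaOH) consumed by analyte = 0.01274 − 5.520 × 10^-3 = 7.219 × 10^-3 mol
From the 1:2 ratio, n((NH4)2SO4) = 1/2 × 7.219 × 10^-3 = 3.609 × 10^-3 mol
mass of (NH4)2SO4 = 3.609 × 10^-3 × 132.14 = 0.4769 g
% (NH4)2SO4 = 0.4769 / 1.041 × 100 = 45.82 %

45.82 %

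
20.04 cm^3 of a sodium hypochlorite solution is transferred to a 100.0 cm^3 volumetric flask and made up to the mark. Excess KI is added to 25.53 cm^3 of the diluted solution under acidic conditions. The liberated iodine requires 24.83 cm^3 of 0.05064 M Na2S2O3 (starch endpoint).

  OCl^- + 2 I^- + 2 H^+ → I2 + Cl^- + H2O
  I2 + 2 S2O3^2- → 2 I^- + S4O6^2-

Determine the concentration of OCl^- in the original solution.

0.1229 M

n(S2O3^2-) = 0.02483 × 0.05064 = 1.257 × 10^-3 mol
n(I2) = n(S2O3^2-)/2 = 6.287 × 10^-4 mol
n(OCl^-) in the aliquot = 6.287 × 10^-4 mol (1:1 ratio)
[OCl^-]_dilute = 6.287 × 10^-4 / 0.02553 = 0.02463 mol/L
[OCl^-]_original = 0.02463 × 100.0/20.04 = 0.1229 mol/L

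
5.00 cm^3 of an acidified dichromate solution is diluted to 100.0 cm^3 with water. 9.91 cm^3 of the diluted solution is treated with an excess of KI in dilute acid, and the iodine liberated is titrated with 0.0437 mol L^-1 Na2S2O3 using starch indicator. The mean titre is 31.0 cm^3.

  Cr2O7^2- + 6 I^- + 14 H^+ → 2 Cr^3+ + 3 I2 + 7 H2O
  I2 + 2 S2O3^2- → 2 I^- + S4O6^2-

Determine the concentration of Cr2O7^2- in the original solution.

0.456 mol/L

n(S2O3^2-) = 0.0310 × 0.0437 = 1.35 × 10^-3 mol
n(I2) = n(S2O3^2-)/2 = 6.77 × 10^-4 mol
From the 1:3 ratio, n(Cr2O7^2-) in the aliquot = 1/3 × 6.77 × 10^-4 = 2.26 × 10^-4 mol
[Cr2O7^2-]_dilute = 2.26 × 10^-4 / 0.00991 = 0.0228 mol/L
[Cr2O7^2-]_original = 0.0228 × 100.0/5.00 = 0.456 mol/L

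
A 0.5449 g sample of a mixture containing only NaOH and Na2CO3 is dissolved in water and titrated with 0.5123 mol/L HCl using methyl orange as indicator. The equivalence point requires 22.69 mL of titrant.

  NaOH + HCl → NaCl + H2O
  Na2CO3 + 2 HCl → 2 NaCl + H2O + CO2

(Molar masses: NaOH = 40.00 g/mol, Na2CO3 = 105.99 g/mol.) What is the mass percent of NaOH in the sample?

n(HCl) = 0.02269 × 0.5123 = 0.01162 mol
Let x = n(NaOH), y = n(Na2CO3).
Titrant: 1x + 2y = 0.01162;  mass: 40.00x + 105.99y = 0.5449
Solving, x = 5.473 × 10^-3 mol, y = 3.076 × 10^-3 mol
mass of NaOH = 5.473 × 10^-3 × 40.00 = 0.2189 g
% NaOH = 0.2189 / 0.5449 × 100 = 40.17 %

40.17 %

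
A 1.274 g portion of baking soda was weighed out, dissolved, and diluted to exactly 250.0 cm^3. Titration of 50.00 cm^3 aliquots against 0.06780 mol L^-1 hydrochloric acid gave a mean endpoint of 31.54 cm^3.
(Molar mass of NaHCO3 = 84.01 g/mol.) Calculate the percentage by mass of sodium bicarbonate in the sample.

NaHCO3 + HCl → NaCl + H2O + CO2
n(HCl) per titration = 0.03154 × 0.06780 = 2.138 × 10^-3 mol
n(NaHCO3) in each aliquot = 2.138 × 10^-3 mol (1:1 ratio)
n(NaHCO3) in the whole flask = 2.138 × 10^-3 × 250.0/50.00 = 0.01069 mol
mass of NaHCO3 = 0.01069 × 84.01 = 0.8982 g
% NaHCO3 = 0.8982 / 1.274 × 100 = 70.51 %

70.51 %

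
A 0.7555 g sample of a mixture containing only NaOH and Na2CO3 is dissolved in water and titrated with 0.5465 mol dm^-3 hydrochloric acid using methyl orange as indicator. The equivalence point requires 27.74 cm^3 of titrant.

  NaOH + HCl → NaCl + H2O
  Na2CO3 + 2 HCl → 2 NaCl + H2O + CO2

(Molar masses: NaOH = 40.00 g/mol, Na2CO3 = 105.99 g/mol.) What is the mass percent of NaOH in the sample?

19.52 %

n(HCl) = 0.02774 × 0.5465 = 0.01516 mol
Let x = n(NaOH), y = n(Na2CO3).
Titrant: 1x + 2y = 0.01516;  mass: 40.00x + 105.99y = 0.7555
Solving, x = 3.686 × 10^-3 mol, y = 5.737 × 10^-3 mol
mass of NaOH = 3.686 × 10^-3 × 40.00 = 0.1474 g
% NaOH = 0.1474 / 0.7555 × 100 = 19.52 %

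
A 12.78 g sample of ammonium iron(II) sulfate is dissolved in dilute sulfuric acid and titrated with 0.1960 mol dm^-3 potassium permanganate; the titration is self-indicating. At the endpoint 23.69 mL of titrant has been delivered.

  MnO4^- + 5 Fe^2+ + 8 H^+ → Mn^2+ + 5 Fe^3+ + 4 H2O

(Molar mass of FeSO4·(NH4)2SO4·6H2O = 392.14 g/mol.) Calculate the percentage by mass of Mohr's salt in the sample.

n(KMnO4) = 0.02369 L × 0.1960 mol/L = 4.643 × 10^-3 mol
From the 5:1 ratio, n(FeSO4·(NH4)2SO4·6H2O) = 5/1 × 4.643 × 10^-3 = 0.02322 mol
mass of FeSO4·(NH4)2SO4·6H2O = 0.02322 × 392.14 g/mol = 9.104 g
% FeSO4·(NH4)2SO4·6H2O = 9.104 / 12.78 × 100 = 71.24 %

71.24 %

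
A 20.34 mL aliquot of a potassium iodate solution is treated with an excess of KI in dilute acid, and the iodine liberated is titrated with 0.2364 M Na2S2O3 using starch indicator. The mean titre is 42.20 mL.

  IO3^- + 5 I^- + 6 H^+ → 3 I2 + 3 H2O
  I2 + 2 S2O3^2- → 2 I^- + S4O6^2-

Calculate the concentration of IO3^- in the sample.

n(S2O3^2-) = 0.04220 × 0.2364 = 9.976 × 10^-3 mol
n(I2) = n(S2O3^2-)/2 = 4.988 × 10^-3 mol
From the 1:3 ratio, n(IO3^-) in the aliquot = 1/3 × 4.988 × 10^-3 = 1.663 × 10^-3 mol
[IO3^-] = 1.663 × 10^-3 / 0.02034 = 0.08174 mol/L

0.08174 M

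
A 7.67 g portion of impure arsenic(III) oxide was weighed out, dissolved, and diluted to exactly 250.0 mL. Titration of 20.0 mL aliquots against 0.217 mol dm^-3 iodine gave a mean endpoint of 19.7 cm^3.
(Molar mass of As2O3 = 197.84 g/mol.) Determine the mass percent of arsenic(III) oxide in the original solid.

68.9 %

As2O3 + 2 I2 + 2 H2O → As2O5 + 4 HI
n(I2) per titration = 0.0197 × 0.217 = 4.27 × 10^-3 mol
From the 1:2 ratio, n(As2O3) in each aliquot = 1/2 × 4.27 × 10^-3 = 2.14 × 10^-3 mol
n(As2O3) in the whole flask = 2.14 × 10^-3 × 250.0/20.0 = 0.0267 mol
mass of As2O3 = 0.0267 × 197.84 = 5.29 g
% As2O3 = 5.29 / 7.67 × 100 = 68.9 %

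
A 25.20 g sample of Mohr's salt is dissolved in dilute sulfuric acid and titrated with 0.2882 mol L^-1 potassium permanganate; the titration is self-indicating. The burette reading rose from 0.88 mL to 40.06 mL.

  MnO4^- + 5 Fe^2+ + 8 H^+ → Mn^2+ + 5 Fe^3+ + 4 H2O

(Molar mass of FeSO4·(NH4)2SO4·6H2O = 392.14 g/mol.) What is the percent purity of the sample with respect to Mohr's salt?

n(KMnO4) = 0.03918 L × 0.2882 mol/L = 0.01129 mol
From the 5:1 ratio, n(FeSO4·(NH4)2SO4·6H2O) = 5/1 × 0.01129 = 0.05646 mol
mass of FeSO4·(NH4)2SO4·6H2O = 0.05646 × 392.14 g/mol = 22.14 g
% FeSO4·(NH4)2SO4·6H2O = 22.14 / 25.20 × 100 = 87.86 %

87.86 %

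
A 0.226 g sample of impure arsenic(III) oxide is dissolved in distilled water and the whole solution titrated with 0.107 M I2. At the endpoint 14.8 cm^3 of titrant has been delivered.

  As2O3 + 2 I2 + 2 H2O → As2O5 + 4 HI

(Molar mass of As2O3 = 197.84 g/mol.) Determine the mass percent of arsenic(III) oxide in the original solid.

n(I2) = 0.0148 L × 0.107 mol/L = 1.58 × 10^-3 mol
From the 1:2 ratio, n(As2O3) = 1/2 × 1.58 × 10^-3 = 7.92 × 10^-4 mol
mass of As2O3 = 7.92 × 10^-4 × 197.84 g/mol = 0.157 g
% As2O3 = 0.157 / 0.226 × 100 = 69.3 %

69.3 %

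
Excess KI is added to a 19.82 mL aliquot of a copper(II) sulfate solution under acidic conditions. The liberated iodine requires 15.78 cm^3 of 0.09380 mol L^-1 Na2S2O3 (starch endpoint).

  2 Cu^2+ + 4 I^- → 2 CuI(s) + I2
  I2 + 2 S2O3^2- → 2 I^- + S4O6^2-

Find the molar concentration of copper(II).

n(S2O3^2-) = 0.01578 × 0.09380 = 1.480 × 10^-3 mol
n(I2) = n(S2O3^2-)/2 = 7.401 × 10^-4 mol
From the 2:1 ratio, n(Cu2+) in the aliquot = 2/1 × 7.401 × 10^-4 = 1.480 × 10^-3 mol
[Cu2+] = 1.480 × 10^-3 / 0.01982 = 0.07468 mol/L

0.07468 mol/L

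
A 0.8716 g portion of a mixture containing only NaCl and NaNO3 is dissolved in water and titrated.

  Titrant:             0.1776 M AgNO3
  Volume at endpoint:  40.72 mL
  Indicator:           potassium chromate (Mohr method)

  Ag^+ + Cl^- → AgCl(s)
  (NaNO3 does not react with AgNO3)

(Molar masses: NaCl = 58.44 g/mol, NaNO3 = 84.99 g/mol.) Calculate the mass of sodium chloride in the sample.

0.4226 g

n(AgNO3) = 0.04072 × 0.1776 = 7.232 × 10^-3 mol
Let x = n(NaCl), y = n(NaNO3).
Titrant: 1x = 7.232 × 10^-3;  mass: 58.44x + 84.99y = 0.8716
Solving, x = 7.232 × 10^-3 mol, y = 5.283 × 10^-3 mol
mass of NaCl = 7.232 × 10^-3 × 58.44 = 0.4226 g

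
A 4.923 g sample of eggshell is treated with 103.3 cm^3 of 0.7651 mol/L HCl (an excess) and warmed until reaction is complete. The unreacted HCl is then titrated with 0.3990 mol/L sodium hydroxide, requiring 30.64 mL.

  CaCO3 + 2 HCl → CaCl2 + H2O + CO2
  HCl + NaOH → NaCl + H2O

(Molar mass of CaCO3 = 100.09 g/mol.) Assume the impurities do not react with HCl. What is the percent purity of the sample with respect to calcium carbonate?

n(HCl) added = 0.1033 × 0.7651 = 0.07903 mol
n(NaOH) used in back-titration = 0.03064 × 0.3990 = 0.01223 mol
n(HCl) left over = 0.01223 mol (1:1 ratio)
n(HCl) consumed by analyte = 0.07903 − 0.01223 = 0.06681 mol
From the 1:2 ratio, n(CaCO3) = 1/2 × 0.06681 = 0.03340 mol
mass of CaCO3 = 0.03340 × 100.09 = 3.343 g
% CaCO3 = 3.343 / 4.923 × 100 = 67.92 %

67.92 %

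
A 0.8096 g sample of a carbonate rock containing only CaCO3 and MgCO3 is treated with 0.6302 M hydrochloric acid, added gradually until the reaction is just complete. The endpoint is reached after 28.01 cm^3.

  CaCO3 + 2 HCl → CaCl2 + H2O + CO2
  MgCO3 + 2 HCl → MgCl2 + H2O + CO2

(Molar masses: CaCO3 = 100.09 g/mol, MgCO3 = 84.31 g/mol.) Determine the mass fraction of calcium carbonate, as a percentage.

n(HCl) = 0.02801 × 0.6302 = 0.01765 mol
Let x = n(CaCO3), y = n(MgCO3).
Titrant: 2x + 2y = 0.01765;  mass: 100.09x + 84.31y = 0.8096
Solving, x = 4.150 × 10^-3 mol, y = 4.676 × 10^-3 mol
mass of CaCO3 = 4.150 × 10^-3 × 100.09 = 0.4154 g
% CaCO3 = 0.4154 / 0.8096 × 100 = 51.30 %

51.30 %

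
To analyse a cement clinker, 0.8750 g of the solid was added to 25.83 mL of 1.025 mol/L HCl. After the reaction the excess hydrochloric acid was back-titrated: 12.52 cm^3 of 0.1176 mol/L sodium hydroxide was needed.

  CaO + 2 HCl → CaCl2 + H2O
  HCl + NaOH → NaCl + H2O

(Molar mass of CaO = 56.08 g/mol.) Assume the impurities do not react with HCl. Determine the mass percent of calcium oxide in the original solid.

n(HCl) added = 0.02583 × 1.025 = 0.02648 mol
n(NaOH) used in back-titration = 0.01252 × 0.1176 = 1.472 × 10^-3 mol
n(HCl) left over = 1.472 × 10^-3 mol (1:1 ratio)
n(HCl) consumed by analyte = 0.02648 − 1.472 × 10^-3 = 0.02500 mol
From the 1:2 ratio, n(CaO) = 1/2 × 0.02500 = 0.01250 mol
mass of CaO = 0.01250 × 56.08 = 0.7011 g
% CaO = 0.7011 / 0.8750 × 100 = 80.13 %

80.13 %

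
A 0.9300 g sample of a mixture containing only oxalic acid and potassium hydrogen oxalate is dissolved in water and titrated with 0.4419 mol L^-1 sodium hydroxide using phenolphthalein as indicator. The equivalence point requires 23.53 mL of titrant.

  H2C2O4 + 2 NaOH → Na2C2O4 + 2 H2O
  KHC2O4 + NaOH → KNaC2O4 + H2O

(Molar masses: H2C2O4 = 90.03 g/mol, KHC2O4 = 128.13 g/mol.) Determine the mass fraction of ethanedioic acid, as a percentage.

n(NaOH) = 0.02353 × 0.4419 = 0.01040 mol
Let x = n(H2C2O4), y = n(KHC2O4).
Titrant: 2x + 1y = 0.01040;  mass: 90.03x + 128.13y = 0.9300
Solving, x = 2.420 × 10^-3 mol, y = 5.558 × 10^-3 mol
mass of H2C2O4 = 2.420 × 10^-3 × 90.03 = 0.2179 g
% H2C2O4 = 0.2179 / 0.9300 × 100 = 23.43 %

23.43 %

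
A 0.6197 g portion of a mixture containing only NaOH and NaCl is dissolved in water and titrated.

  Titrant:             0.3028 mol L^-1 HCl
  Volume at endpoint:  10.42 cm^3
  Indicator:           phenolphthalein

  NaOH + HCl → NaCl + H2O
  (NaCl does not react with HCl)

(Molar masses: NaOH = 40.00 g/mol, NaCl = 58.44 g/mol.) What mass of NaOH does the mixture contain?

n(HCl) = 0.01042 × 0.3028 = 3.155 × 10^-3 mol
Let x = n(NaOH), y = n(NaCl).
Titrant: 1x = 3.155 × 10^-3;  mass: 40.00x + 58.44y = 0.6197
Solving, x = 3.155 × 10^-3 mol, y = 8.444 × 10^-3 mol
mass of NaOH = 3.155 × 10^-3 × 40.00 = 0.1262 g

0.1262 g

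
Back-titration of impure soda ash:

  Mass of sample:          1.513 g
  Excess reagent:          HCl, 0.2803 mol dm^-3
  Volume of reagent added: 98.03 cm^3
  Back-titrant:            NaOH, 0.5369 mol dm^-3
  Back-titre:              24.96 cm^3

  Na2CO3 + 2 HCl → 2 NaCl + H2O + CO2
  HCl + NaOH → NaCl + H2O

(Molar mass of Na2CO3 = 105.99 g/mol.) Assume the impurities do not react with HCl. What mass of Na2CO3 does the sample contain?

n(HCl) added = 0.09803 × 0.2803 = 0.02748 mol
n(NaOH) used in back-titration = 0.02496 × 0.5369 = 0.01340 mol
n(HCl) left over = 0.01340 mol (1:1 ratio)
n(HCl) consumed by analyte = 0.02748 − 0.01340 = 0.01408 mol
From the 1:2 ratio, n(Na2CO3) = 1/2 × 0.01408 = 7.038 × 10^-3 mol
mass of Na2CO3 = 7.038 × 10^-3 × 105.99 = 0.7460 g

0.7460 g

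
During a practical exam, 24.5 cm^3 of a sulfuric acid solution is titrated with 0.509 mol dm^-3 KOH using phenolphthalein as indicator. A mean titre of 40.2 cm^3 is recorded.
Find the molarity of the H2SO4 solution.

0.418 mol/L

H2SO4 + 2 KOH → K2SO4 + 2 H2O
n(KOH) = 0.0402 L × 0.509 mol/L = 0.0205 mol
From the 1:2 mole ratio, n(H2SO4) = 1/2 × 0.0205 = 0.0102 mol
[H2SO4] = 0.0102 mol / 0.0245 L = 0.418 mol/L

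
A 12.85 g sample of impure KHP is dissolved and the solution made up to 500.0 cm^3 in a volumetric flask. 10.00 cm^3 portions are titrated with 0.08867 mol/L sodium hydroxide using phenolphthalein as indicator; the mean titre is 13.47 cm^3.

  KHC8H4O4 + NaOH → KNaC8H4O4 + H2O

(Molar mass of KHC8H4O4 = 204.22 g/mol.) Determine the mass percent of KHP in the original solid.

94.91 %

n(NaOH) per titration = 0.01347 × 0.08867 = 1.194 × 10^-3 mol
n(KHC8H4O4) in each aliquot = 1.194 × 10^-3 mol (1:1 ratio)
n(KHC8H4O4) in the whole flask = 1.194 × 10^-3 × 500.0/10.00 = 0.05972 mol
mass of KHC8H4O4 = 0.05972 × 204.22 = 12.20 g
% KHC8H4O4 = 12.20 / 12.85 × 100 = 94.91 %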